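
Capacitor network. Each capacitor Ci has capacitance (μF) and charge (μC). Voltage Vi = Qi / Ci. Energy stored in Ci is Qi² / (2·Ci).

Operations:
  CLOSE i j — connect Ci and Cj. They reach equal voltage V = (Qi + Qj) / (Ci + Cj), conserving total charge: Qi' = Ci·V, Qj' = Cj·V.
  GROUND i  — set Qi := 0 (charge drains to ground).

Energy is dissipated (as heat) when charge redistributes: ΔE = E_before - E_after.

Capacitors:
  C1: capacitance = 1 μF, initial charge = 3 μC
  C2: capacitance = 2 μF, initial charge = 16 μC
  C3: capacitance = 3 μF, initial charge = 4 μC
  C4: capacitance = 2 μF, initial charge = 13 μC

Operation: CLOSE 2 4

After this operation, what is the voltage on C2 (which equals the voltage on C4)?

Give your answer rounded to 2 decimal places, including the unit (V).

Answer: 7.25 V

Derivation:
Initial: C1(1μF, Q=3μC, V=3.00V), C2(2μF, Q=16μC, V=8.00V), C3(3μF, Q=4μC, V=1.33V), C4(2μF, Q=13μC, V=6.50V)
Op 1: CLOSE 2-4: Q_total=29.00, C_total=4.00, V=7.25; Q2=14.50, Q4=14.50; dissipated=1.125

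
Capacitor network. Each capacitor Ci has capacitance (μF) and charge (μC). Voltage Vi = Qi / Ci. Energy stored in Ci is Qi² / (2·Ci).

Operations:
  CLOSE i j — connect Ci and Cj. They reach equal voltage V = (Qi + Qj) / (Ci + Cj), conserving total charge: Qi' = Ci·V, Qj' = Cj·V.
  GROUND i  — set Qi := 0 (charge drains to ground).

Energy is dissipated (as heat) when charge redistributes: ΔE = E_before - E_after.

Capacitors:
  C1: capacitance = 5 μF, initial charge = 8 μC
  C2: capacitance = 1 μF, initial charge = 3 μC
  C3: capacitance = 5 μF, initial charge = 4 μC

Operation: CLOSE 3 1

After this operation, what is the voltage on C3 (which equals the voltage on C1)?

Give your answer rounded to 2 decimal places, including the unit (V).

Initial: C1(5μF, Q=8μC, V=1.60V), C2(1μF, Q=3μC, V=3.00V), C3(5μF, Q=4μC, V=0.80V)
Op 1: CLOSE 3-1: Q_total=12.00, C_total=10.00, V=1.20; Q3=6.00, Q1=6.00; dissipated=0.800

Answer: 1.20 V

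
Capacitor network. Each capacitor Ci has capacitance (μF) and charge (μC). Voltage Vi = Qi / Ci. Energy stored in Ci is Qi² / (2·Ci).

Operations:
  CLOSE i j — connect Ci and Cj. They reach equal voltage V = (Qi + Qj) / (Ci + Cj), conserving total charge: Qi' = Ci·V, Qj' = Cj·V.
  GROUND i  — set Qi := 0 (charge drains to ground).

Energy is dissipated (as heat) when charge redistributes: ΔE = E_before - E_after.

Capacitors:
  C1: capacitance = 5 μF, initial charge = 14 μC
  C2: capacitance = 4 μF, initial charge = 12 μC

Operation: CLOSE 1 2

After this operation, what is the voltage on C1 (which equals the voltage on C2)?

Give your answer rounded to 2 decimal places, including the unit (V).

Answer: 2.89 V

Derivation:
Initial: C1(5μF, Q=14μC, V=2.80V), C2(4μF, Q=12μC, V=3.00V)
Op 1: CLOSE 1-2: Q_total=26.00, C_total=9.00, V=2.89; Q1=14.44, Q2=11.56; dissipated=0.044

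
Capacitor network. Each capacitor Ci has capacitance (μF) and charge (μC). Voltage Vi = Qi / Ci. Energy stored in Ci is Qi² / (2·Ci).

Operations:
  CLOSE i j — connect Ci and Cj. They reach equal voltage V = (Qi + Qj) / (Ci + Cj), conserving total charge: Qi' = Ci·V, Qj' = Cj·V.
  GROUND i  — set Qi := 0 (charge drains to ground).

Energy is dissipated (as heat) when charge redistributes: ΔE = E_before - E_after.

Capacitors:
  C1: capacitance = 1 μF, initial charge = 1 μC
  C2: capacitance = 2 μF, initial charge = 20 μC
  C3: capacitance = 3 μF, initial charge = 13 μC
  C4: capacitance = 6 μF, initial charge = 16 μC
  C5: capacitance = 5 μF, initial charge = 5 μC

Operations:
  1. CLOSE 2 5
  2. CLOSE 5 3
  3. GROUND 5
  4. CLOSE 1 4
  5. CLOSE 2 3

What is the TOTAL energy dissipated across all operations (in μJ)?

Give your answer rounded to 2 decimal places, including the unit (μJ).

Initial: C1(1μF, Q=1μC, V=1.00V), C2(2μF, Q=20μC, V=10.00V), C3(3μF, Q=13μC, V=4.33V), C4(6μF, Q=16μC, V=2.67V), C5(5μF, Q=5μC, V=1.00V)
Op 1: CLOSE 2-5: Q_total=25.00, C_total=7.00, V=3.57; Q2=7.14, Q5=17.86; dissipated=57.857
Op 2: CLOSE 5-3: Q_total=30.86, C_total=8.00, V=3.86; Q5=19.29, Q3=11.57; dissipated=0.544
Op 3: GROUND 5: Q5=0; energy lost=37.194
Op 4: CLOSE 1-4: Q_total=17.00, C_total=7.00, V=2.43; Q1=2.43, Q4=14.57; dissipated=1.190
Op 5: CLOSE 2-3: Q_total=18.71, C_total=5.00, V=3.74; Q2=7.49, Q3=11.23; dissipated=0.049
Total dissipated: 96.835 μJ

Answer: 96.83 μJ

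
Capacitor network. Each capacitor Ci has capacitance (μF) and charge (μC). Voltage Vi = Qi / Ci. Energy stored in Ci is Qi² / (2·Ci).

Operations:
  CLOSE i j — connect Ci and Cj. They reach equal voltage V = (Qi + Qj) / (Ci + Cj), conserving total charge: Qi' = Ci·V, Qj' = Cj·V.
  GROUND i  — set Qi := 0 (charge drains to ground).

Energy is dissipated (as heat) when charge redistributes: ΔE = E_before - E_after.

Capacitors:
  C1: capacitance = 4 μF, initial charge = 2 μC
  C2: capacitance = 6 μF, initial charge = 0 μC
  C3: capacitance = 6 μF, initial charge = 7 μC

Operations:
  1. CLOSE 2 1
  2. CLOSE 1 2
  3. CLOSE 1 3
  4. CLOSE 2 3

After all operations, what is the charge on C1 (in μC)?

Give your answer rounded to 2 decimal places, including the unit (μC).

Initial: C1(4μF, Q=2μC, V=0.50V), C2(6μF, Q=0μC, V=0.00V), C3(6μF, Q=7μC, V=1.17V)
Op 1: CLOSE 2-1: Q_total=2.00, C_total=10.00, V=0.20; Q2=1.20, Q1=0.80; dissipated=0.300
Op 2: CLOSE 1-2: Q_total=2.00, C_total=10.00, V=0.20; Q1=0.80, Q2=1.20; dissipated=0.000
Op 3: CLOSE 1-3: Q_total=7.80, C_total=10.00, V=0.78; Q1=3.12, Q3=4.68; dissipated=1.121
Op 4: CLOSE 2-3: Q_total=5.88, C_total=12.00, V=0.49; Q2=2.94, Q3=2.94; dissipated=0.505
Final charges: Q1=3.12, Q2=2.94, Q3=2.94

Answer: 3.12 μC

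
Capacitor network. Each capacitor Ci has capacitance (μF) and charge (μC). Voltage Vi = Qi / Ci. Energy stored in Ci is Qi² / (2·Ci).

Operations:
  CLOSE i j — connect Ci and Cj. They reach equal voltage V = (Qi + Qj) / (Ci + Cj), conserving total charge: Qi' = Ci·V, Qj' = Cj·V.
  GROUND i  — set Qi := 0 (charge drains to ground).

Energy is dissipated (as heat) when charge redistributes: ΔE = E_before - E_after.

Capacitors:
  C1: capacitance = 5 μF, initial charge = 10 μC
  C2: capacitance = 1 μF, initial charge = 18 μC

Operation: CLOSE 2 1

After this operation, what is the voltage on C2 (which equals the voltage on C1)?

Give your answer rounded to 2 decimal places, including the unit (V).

Initial: C1(5μF, Q=10μC, V=2.00V), C2(1μF, Q=18μC, V=18.00V)
Op 1: CLOSE 2-1: Q_total=28.00, C_total=6.00, V=4.67; Q2=4.67, Q1=23.33; dissipated=106.667

Answer: 4.67 V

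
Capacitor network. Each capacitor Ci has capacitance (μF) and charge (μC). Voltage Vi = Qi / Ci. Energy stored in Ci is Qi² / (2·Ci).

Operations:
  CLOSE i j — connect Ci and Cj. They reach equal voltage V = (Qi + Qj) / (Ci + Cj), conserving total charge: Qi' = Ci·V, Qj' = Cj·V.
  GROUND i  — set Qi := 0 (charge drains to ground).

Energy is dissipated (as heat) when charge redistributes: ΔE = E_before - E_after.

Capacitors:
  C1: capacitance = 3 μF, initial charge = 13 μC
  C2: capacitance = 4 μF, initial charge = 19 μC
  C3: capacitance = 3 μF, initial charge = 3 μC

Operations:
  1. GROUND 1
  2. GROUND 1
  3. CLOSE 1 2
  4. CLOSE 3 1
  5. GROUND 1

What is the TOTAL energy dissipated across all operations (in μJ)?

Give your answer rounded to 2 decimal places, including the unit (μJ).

Answer: 54.88 μJ

Derivation:
Initial: C1(3μF, Q=13μC, V=4.33V), C2(4μF, Q=19μC, V=4.75V), C3(3μF, Q=3μC, V=1.00V)
Op 1: GROUND 1: Q1=0; energy lost=28.167
Op 2: GROUND 1: Q1=0; energy lost=0.000
Op 3: CLOSE 1-2: Q_total=19.00, C_total=7.00, V=2.71; Q1=8.14, Q2=10.86; dissipated=19.339
Op 4: CLOSE 3-1: Q_total=11.14, C_total=6.00, V=1.86; Q3=5.57, Q1=5.57; dissipated=2.204
Op 5: GROUND 1: Q1=0; energy lost=5.173
Total dissipated: 54.884 μJ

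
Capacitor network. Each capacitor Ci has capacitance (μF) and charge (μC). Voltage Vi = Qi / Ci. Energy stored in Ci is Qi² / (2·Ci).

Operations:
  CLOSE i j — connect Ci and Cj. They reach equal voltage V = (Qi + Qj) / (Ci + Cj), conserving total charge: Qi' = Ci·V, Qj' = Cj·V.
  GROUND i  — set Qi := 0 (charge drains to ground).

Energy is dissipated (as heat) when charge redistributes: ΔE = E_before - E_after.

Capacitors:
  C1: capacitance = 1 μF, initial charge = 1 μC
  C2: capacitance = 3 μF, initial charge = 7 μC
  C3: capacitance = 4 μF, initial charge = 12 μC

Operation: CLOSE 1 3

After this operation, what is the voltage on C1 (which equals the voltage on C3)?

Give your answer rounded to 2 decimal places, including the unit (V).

Initial: C1(1μF, Q=1μC, V=1.00V), C2(3μF, Q=7μC, V=2.33V), C3(4μF, Q=12μC, V=3.00V)
Op 1: CLOSE 1-3: Q_total=13.00, C_total=5.00, V=2.60; Q1=2.60, Q3=10.40; dissipated=1.600

Answer: 2.60 V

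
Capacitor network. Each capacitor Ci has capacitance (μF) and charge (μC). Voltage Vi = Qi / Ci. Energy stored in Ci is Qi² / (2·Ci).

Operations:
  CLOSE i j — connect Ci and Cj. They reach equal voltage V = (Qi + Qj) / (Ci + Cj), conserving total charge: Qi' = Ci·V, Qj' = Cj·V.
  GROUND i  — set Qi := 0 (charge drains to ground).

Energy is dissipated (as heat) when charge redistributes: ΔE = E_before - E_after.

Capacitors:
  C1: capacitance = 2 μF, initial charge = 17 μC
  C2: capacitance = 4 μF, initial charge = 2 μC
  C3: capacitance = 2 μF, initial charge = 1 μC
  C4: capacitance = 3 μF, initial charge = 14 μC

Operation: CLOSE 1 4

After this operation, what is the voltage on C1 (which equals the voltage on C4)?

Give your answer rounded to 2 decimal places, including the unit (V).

Initial: C1(2μF, Q=17μC, V=8.50V), C2(4μF, Q=2μC, V=0.50V), C3(2μF, Q=1μC, V=0.50V), C4(3μF, Q=14μC, V=4.67V)
Op 1: CLOSE 1-4: Q_total=31.00, C_total=5.00, V=6.20; Q1=12.40, Q4=18.60; dissipated=8.817

Answer: 6.20 V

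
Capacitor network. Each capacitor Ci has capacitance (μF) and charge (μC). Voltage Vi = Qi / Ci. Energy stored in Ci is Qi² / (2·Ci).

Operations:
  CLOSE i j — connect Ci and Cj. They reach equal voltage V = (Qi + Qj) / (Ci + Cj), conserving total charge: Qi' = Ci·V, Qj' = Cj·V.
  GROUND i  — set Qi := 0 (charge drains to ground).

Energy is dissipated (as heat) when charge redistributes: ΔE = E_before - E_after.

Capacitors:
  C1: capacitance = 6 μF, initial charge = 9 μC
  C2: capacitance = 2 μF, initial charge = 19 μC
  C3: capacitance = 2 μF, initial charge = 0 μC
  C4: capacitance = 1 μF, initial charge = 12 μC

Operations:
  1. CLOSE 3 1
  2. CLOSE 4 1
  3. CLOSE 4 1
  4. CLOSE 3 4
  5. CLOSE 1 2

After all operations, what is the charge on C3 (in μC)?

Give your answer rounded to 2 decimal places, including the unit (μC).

Initial: C1(6μF, Q=9μC, V=1.50V), C2(2μF, Q=19μC, V=9.50V), C3(2μF, Q=0μC, V=0.00V), C4(1μF, Q=12μC, V=12.00V)
Op 1: CLOSE 3-1: Q_total=9.00, C_total=8.00, V=1.12; Q3=2.25, Q1=6.75; dissipated=1.688
Op 2: CLOSE 4-1: Q_total=18.75, C_total=7.00, V=2.68; Q4=2.68, Q1=16.07; dissipated=50.685
Op 3: CLOSE 4-1: Q_total=18.75, C_total=7.00, V=2.68; Q4=2.68, Q1=16.07; dissipated=0.000
Op 4: CLOSE 3-4: Q_total=4.93, C_total=3.00, V=1.64; Q3=3.29, Q4=1.64; dissipated=0.805
Op 5: CLOSE 1-2: Q_total=35.07, C_total=8.00, V=4.38; Q1=26.30, Q2=8.77; dissipated=34.899
Final charges: Q1=26.30, Q2=8.77, Q3=3.29, Q4=1.64

Answer: 3.29 μC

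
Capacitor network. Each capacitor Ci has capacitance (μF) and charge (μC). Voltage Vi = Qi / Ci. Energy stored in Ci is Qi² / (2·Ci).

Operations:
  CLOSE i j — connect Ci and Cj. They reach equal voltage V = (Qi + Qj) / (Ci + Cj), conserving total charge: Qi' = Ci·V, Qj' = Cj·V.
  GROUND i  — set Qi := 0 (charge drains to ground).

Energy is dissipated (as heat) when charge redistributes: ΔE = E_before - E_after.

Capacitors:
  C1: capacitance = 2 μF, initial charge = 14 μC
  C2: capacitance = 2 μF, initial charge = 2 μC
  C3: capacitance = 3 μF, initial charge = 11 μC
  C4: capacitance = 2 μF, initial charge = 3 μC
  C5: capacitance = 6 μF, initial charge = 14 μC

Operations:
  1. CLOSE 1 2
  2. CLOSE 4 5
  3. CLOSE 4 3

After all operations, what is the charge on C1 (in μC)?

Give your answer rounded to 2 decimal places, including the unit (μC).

Initial: C1(2μF, Q=14μC, V=7.00V), C2(2μF, Q=2μC, V=1.00V), C3(3μF, Q=11μC, V=3.67V), C4(2μF, Q=3μC, V=1.50V), C5(6μF, Q=14μC, V=2.33V)
Op 1: CLOSE 1-2: Q_total=16.00, C_total=4.00, V=4.00; Q1=8.00, Q2=8.00; dissipated=18.000
Op 2: CLOSE 4-5: Q_total=17.00, C_total=8.00, V=2.12; Q4=4.25, Q5=12.75; dissipated=0.521
Op 3: CLOSE 4-3: Q_total=15.25, C_total=5.00, V=3.05; Q4=6.10, Q3=9.15; dissipated=1.426
Final charges: Q1=8.00, Q2=8.00, Q3=9.15, Q4=6.10, Q5=12.75

Answer: 8.00 μC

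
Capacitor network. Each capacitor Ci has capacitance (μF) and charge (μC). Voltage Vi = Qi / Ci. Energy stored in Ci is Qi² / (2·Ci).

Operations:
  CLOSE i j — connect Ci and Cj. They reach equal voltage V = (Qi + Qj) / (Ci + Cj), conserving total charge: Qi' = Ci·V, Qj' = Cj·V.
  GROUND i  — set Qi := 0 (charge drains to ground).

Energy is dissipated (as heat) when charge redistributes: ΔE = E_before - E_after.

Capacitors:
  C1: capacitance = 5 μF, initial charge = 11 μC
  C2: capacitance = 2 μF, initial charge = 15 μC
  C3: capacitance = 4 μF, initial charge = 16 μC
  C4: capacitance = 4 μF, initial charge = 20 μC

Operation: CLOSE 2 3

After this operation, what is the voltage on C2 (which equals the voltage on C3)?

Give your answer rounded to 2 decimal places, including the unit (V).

Answer: 5.17 V

Derivation:
Initial: C1(5μF, Q=11μC, V=2.20V), C2(2μF, Q=15μC, V=7.50V), C3(4μF, Q=16μC, V=4.00V), C4(4μF, Q=20μC, V=5.00V)
Op 1: CLOSE 2-3: Q_total=31.00, C_total=6.00, V=5.17; Q2=10.33, Q3=20.67; dissipated=8.167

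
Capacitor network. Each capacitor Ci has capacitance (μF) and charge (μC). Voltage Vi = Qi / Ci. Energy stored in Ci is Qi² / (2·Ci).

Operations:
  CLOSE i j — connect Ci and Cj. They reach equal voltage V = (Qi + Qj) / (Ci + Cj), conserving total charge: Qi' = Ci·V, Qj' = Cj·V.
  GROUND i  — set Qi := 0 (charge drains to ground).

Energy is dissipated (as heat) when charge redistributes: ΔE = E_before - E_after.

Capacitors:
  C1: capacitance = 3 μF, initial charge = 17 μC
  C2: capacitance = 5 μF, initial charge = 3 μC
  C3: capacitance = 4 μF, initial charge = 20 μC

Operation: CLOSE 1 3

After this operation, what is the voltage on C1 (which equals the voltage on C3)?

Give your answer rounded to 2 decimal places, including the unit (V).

Initial: C1(3μF, Q=17μC, V=5.67V), C2(5μF, Q=3μC, V=0.60V), C3(4μF, Q=20μC, V=5.00V)
Op 1: CLOSE 1-3: Q_total=37.00, C_total=7.00, V=5.29; Q1=15.86, Q3=21.14; dissipated=0.381

Answer: 5.29 V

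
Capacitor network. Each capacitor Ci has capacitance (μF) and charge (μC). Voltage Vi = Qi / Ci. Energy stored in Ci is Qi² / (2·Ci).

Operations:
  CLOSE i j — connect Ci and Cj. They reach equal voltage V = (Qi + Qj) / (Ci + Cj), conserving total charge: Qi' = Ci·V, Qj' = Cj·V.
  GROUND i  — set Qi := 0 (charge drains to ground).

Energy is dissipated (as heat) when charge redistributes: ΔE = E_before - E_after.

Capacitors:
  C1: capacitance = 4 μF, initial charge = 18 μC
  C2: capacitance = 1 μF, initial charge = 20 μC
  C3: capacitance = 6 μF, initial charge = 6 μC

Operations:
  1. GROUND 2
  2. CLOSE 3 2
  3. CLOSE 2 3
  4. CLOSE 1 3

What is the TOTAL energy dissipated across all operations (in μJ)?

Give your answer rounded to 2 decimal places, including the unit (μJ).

Answer: 216.35 μJ

Derivation:
Initial: C1(4μF, Q=18μC, V=4.50V), C2(1μF, Q=20μC, V=20.00V), C3(6μF, Q=6μC, V=1.00V)
Op 1: GROUND 2: Q2=0; energy lost=200.000
Op 2: CLOSE 3-2: Q_total=6.00, C_total=7.00, V=0.86; Q3=5.14, Q2=0.86; dissipated=0.429
Op 3: CLOSE 2-3: Q_total=6.00, C_total=7.00, V=0.86; Q2=0.86, Q3=5.14; dissipated=0.000
Op 4: CLOSE 1-3: Q_total=23.14, C_total=10.00, V=2.31; Q1=9.26, Q3=13.89; dissipated=15.924
Total dissipated: 216.353 μJ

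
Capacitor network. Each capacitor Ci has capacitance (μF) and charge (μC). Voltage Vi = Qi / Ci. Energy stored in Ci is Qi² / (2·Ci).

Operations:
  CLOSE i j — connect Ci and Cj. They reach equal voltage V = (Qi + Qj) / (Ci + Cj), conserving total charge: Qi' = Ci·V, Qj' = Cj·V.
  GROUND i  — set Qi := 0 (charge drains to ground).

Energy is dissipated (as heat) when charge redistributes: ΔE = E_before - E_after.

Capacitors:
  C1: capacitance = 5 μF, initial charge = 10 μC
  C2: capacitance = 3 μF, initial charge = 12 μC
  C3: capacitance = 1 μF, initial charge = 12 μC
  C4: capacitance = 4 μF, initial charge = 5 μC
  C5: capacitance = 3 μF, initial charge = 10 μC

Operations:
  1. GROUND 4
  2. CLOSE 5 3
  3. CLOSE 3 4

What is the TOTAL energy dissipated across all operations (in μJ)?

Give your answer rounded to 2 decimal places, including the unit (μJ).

Initial: C1(5μF, Q=10μC, V=2.00V), C2(3μF, Q=12μC, V=4.00V), C3(1μF, Q=12μC, V=12.00V), C4(4μF, Q=5μC, V=1.25V), C5(3μF, Q=10μC, V=3.33V)
Op 1: GROUND 4: Q4=0; energy lost=3.125
Op 2: CLOSE 5-3: Q_total=22.00, C_total=4.00, V=5.50; Q5=16.50, Q3=5.50; dissipated=28.167
Op 3: CLOSE 3-4: Q_total=5.50, C_total=5.00, V=1.10; Q3=1.10, Q4=4.40; dissipated=12.100
Total dissipated: 43.392 μJ

Answer: 43.39 μJ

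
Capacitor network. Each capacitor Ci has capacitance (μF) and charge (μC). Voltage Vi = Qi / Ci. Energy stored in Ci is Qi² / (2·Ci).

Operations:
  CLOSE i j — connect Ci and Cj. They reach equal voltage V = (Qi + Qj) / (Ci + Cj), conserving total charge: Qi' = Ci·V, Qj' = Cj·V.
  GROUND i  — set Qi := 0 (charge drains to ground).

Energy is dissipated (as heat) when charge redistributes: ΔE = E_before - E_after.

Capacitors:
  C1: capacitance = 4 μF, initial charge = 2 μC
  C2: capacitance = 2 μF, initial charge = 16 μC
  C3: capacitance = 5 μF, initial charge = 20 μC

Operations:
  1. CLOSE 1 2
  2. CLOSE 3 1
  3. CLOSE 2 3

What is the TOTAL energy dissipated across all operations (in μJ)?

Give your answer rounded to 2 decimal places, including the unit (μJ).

Initial: C1(4μF, Q=2μC, V=0.50V), C2(2μF, Q=16μC, V=8.00V), C3(5μF, Q=20μC, V=4.00V)
Op 1: CLOSE 1-2: Q_total=18.00, C_total=6.00, V=3.00; Q1=12.00, Q2=6.00; dissipated=37.500
Op 2: CLOSE 3-1: Q_total=32.00, C_total=9.00, V=3.56; Q3=17.78, Q1=14.22; dissipated=1.111
Op 3: CLOSE 2-3: Q_total=23.78, C_total=7.00, V=3.40; Q2=6.79, Q3=16.98; dissipated=0.220
Total dissipated: 38.832 μJ

Answer: 38.83 μJ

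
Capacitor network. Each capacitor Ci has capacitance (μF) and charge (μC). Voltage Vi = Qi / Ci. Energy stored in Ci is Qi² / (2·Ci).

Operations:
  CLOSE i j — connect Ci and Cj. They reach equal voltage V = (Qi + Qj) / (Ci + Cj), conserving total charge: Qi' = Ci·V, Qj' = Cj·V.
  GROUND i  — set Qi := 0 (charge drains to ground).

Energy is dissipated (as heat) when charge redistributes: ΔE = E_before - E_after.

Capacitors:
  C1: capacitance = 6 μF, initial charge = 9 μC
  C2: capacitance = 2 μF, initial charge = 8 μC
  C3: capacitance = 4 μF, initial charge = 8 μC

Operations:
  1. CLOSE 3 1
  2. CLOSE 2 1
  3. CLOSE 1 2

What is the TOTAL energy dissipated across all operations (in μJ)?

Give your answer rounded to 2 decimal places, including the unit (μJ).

Initial: C1(6μF, Q=9μC, V=1.50V), C2(2μF, Q=8μC, V=4.00V), C3(4μF, Q=8μC, V=2.00V)
Op 1: CLOSE 3-1: Q_total=17.00, C_total=10.00, V=1.70; Q3=6.80, Q1=10.20; dissipated=0.300
Op 2: CLOSE 2-1: Q_total=18.20, C_total=8.00, V=2.27; Q2=4.55, Q1=13.65; dissipated=3.967
Op 3: CLOSE 1-2: Q_total=18.20, C_total=8.00, V=2.27; Q1=13.65, Q2=4.55; dissipated=0.000
Total dissipated: 4.268 μJ

Answer: 4.27 μJ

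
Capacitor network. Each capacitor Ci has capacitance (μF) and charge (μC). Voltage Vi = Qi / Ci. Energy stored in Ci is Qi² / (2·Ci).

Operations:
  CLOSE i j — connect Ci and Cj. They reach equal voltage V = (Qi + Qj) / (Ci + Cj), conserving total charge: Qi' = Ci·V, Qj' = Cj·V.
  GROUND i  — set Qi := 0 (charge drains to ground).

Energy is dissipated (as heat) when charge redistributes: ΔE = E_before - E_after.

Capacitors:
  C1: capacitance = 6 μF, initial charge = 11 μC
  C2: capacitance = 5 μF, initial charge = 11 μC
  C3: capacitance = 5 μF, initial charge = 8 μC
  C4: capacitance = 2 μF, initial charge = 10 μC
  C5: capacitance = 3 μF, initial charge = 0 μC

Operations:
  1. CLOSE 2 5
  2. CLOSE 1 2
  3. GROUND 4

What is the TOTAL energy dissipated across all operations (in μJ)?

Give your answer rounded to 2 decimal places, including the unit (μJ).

Answer: 29.82 μJ

Derivation:
Initial: C1(6μF, Q=11μC, V=1.83V), C2(5μF, Q=11μC, V=2.20V), C3(5μF, Q=8μC, V=1.60V), C4(2μF, Q=10μC, V=5.00V), C5(3μF, Q=0μC, V=0.00V)
Op 1: CLOSE 2-5: Q_total=11.00, C_total=8.00, V=1.38; Q2=6.88, Q5=4.12; dissipated=4.537
Op 2: CLOSE 1-2: Q_total=17.88, C_total=11.00, V=1.62; Q1=9.75, Q2=8.12; dissipated=0.286
Op 3: GROUND 4: Q4=0; energy lost=25.000
Total dissipated: 29.824 μJ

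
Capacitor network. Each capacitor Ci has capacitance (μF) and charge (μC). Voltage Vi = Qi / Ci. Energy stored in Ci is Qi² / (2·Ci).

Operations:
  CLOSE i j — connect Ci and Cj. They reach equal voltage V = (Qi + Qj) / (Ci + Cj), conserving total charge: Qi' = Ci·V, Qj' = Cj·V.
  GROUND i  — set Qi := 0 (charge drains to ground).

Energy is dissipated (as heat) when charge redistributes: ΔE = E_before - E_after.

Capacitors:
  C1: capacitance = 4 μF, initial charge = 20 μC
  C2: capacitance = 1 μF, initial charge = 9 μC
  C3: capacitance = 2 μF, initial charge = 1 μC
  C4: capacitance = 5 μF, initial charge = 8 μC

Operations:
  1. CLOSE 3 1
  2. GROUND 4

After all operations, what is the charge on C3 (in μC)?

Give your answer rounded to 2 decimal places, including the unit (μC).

Initial: C1(4μF, Q=20μC, V=5.00V), C2(1μF, Q=9μC, V=9.00V), C3(2μF, Q=1μC, V=0.50V), C4(5μF, Q=8μC, V=1.60V)
Op 1: CLOSE 3-1: Q_total=21.00, C_total=6.00, V=3.50; Q3=7.00, Q1=14.00; dissipated=13.500
Op 2: GROUND 4: Q4=0; energy lost=6.400
Final charges: Q1=14.00, Q2=9.00, Q3=7.00, Q4=0.00

Answer: 7.00 μC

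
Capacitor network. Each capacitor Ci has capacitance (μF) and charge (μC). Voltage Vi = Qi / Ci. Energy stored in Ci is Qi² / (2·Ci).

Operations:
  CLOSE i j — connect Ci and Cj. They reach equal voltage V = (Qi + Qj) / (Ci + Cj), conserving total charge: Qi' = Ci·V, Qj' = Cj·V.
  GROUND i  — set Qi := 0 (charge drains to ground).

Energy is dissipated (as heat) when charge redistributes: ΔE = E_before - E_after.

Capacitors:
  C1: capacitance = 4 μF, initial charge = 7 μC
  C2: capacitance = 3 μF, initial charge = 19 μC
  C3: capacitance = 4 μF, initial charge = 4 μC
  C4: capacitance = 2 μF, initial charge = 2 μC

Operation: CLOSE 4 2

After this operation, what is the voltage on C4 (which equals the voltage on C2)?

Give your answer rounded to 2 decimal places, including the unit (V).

Initial: C1(4μF, Q=7μC, V=1.75V), C2(3μF, Q=19μC, V=6.33V), C3(4μF, Q=4μC, V=1.00V), C4(2μF, Q=2μC, V=1.00V)
Op 1: CLOSE 4-2: Q_total=21.00, C_total=5.00, V=4.20; Q4=8.40, Q2=12.60; dissipated=17.067

Answer: 4.20 V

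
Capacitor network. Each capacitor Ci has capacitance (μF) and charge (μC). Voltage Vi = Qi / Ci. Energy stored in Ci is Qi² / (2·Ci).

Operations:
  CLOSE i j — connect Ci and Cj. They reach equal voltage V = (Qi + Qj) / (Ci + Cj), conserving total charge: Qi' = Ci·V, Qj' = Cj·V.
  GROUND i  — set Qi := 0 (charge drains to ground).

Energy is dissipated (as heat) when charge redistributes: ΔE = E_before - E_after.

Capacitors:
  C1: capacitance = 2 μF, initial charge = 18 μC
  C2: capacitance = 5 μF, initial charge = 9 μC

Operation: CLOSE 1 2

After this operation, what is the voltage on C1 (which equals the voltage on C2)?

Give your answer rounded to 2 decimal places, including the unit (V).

Initial: C1(2μF, Q=18μC, V=9.00V), C2(5μF, Q=9μC, V=1.80V)
Op 1: CLOSE 1-2: Q_total=27.00, C_total=7.00, V=3.86; Q1=7.71, Q2=19.29; dissipated=37.029

Answer: 3.86 V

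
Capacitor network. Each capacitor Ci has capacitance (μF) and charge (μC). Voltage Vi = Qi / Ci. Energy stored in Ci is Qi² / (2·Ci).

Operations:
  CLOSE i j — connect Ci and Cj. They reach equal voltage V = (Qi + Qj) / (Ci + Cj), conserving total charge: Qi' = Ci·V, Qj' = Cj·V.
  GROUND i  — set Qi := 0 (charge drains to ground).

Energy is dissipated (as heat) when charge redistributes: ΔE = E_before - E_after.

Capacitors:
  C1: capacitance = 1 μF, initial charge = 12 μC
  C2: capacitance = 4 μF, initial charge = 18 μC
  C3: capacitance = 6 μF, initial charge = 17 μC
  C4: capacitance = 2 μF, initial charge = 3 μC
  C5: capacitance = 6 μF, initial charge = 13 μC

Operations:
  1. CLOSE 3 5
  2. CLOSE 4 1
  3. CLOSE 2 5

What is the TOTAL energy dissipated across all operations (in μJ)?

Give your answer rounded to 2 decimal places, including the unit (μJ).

Initial: C1(1μF, Q=12μC, V=12.00V), C2(4μF, Q=18μC, V=4.50V), C3(6μF, Q=17μC, V=2.83V), C4(2μF, Q=3μC, V=1.50V), C5(6μF, Q=13μC, V=2.17V)
Op 1: CLOSE 3-5: Q_total=30.00, C_total=12.00, V=2.50; Q3=15.00, Q5=15.00; dissipated=0.667
Op 2: CLOSE 4-1: Q_total=15.00, C_total=3.00, V=5.00; Q4=10.00, Q1=5.00; dissipated=36.750
Op 3: CLOSE 2-5: Q_total=33.00, C_total=10.00, V=3.30; Q2=13.20, Q5=19.80; dissipated=4.800
Total dissipated: 42.217 μJ

Answer: 42.22 μJ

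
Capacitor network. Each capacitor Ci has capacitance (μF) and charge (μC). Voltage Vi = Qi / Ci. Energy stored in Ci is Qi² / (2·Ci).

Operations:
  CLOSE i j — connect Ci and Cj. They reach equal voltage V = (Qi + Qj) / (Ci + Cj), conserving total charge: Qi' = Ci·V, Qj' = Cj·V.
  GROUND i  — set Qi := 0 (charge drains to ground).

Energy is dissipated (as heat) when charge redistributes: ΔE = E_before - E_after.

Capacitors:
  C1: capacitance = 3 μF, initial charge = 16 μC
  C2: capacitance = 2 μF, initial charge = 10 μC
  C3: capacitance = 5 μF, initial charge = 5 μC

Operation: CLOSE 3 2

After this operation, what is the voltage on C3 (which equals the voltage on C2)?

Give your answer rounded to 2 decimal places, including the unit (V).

Initial: C1(3μF, Q=16μC, V=5.33V), C2(2μF, Q=10μC, V=5.00V), C3(5μF, Q=5μC, V=1.00V)
Op 1: CLOSE 3-2: Q_total=15.00, C_total=7.00, V=2.14; Q3=10.71, Q2=4.29; dissipated=11.429

Answer: 2.14 V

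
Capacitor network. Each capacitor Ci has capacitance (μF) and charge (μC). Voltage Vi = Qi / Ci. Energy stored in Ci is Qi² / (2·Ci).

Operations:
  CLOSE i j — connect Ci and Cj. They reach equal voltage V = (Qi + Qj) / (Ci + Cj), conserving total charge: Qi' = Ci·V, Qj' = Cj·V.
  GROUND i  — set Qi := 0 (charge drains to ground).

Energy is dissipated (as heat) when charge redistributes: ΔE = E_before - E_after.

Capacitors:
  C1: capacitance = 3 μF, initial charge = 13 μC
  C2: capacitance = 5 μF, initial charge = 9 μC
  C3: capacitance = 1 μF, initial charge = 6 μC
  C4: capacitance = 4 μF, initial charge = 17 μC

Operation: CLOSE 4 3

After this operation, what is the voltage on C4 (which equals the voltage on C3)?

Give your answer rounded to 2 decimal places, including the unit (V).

Initial: C1(3μF, Q=13μC, V=4.33V), C2(5μF, Q=9μC, V=1.80V), C3(1μF, Q=6μC, V=6.00V), C4(4μF, Q=17μC, V=4.25V)
Op 1: CLOSE 4-3: Q_total=23.00, C_total=5.00, V=4.60; Q4=18.40, Q3=4.60; dissipated=1.225

Answer: 4.60 V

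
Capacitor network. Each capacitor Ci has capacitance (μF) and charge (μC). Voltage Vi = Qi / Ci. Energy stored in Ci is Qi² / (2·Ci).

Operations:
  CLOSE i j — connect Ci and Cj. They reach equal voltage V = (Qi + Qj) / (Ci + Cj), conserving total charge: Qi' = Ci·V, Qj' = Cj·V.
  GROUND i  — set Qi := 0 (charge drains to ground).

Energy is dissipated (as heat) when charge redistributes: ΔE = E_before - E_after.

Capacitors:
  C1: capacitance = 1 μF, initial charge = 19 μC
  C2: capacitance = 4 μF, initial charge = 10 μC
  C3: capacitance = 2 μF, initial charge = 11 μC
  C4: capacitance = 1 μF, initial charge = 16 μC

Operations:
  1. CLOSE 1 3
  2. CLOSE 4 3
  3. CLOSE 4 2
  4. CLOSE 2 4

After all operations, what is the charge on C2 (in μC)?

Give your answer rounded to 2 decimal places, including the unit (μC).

Initial: C1(1μF, Q=19μC, V=19.00V), C2(4μF, Q=10μC, V=2.50V), C3(2μF, Q=11μC, V=5.50V), C4(1μF, Q=16μC, V=16.00V)
Op 1: CLOSE 1-3: Q_total=30.00, C_total=3.00, V=10.00; Q1=10.00, Q3=20.00; dissipated=60.750
Op 2: CLOSE 4-3: Q_total=36.00, C_total=3.00, V=12.00; Q4=12.00, Q3=24.00; dissipated=12.000
Op 3: CLOSE 4-2: Q_total=22.00, C_total=5.00, V=4.40; Q4=4.40, Q2=17.60; dissipated=36.100
Op 4: CLOSE 2-4: Q_total=22.00, C_total=5.00, V=4.40; Q2=17.60, Q4=4.40; dissipated=0.000
Final charges: Q1=10.00, Q2=17.60, Q3=24.00, Q4=4.40

Answer: 17.60 μC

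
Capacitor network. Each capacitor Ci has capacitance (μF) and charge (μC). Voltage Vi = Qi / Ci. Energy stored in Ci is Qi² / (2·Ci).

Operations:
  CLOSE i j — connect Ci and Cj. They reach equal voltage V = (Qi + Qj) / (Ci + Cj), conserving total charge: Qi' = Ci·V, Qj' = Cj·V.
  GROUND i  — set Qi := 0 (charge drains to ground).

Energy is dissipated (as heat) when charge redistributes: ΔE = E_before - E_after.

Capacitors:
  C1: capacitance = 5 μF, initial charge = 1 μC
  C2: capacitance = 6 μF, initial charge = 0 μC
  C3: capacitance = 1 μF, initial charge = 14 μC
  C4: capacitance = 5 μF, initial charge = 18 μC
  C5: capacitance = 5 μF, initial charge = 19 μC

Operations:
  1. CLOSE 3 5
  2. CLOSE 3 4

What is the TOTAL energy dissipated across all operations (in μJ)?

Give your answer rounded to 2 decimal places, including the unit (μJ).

Answer: 44.85 μJ

Derivation:
Initial: C1(5μF, Q=1μC, V=0.20V), C2(6μF, Q=0μC, V=0.00V), C3(1μF, Q=14μC, V=14.00V), C4(5μF, Q=18μC, V=3.60V), C5(5μF, Q=19μC, V=3.80V)
Op 1: CLOSE 3-5: Q_total=33.00, C_total=6.00, V=5.50; Q3=5.50, Q5=27.50; dissipated=43.350
Op 2: CLOSE 3-4: Q_total=23.50, C_total=6.00, V=3.92; Q3=3.92, Q4=19.58; dissipated=1.504
Total dissipated: 44.854 μJ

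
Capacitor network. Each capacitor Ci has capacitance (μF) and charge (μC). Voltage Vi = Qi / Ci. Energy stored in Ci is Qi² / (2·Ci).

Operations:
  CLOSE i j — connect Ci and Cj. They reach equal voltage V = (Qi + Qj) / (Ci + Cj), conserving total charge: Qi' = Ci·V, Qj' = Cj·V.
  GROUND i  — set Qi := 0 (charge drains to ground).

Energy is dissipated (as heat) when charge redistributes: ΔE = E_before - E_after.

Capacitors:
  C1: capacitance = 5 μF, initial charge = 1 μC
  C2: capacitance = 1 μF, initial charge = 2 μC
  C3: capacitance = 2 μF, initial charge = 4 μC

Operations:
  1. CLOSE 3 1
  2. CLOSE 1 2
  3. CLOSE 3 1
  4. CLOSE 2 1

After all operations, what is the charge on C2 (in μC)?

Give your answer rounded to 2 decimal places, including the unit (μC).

Initial: C1(5μF, Q=1μC, V=0.20V), C2(1μF, Q=2μC, V=2.00V), C3(2μF, Q=4μC, V=2.00V)
Op 1: CLOSE 3-1: Q_total=5.00, C_total=7.00, V=0.71; Q3=1.43, Q1=3.57; dissipated=2.314
Op 2: CLOSE 1-2: Q_total=5.57, C_total=6.00, V=0.93; Q1=4.64, Q2=0.93; dissipated=0.689
Op 3: CLOSE 3-1: Q_total=6.07, C_total=7.00, V=0.87; Q3=1.73, Q1=4.34; dissipated=0.033
Op 4: CLOSE 2-1: Q_total=5.27, C_total=6.00, V=0.88; Q2=0.88, Q1=4.39; dissipated=0.002
Final charges: Q1=4.39, Q2=0.88, Q3=1.73

Answer: 0.88 μC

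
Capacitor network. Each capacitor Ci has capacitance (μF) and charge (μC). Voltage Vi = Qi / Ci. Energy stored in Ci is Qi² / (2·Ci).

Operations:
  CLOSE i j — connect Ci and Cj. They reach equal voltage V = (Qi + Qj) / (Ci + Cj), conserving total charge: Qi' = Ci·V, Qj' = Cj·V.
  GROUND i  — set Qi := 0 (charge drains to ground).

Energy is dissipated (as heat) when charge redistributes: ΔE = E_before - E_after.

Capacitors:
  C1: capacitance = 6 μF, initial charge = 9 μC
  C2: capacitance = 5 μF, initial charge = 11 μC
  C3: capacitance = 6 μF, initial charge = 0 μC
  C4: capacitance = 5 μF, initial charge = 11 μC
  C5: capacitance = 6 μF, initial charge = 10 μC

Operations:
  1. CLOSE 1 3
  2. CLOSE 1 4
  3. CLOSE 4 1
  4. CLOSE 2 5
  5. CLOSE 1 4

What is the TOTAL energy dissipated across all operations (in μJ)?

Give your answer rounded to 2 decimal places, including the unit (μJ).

Answer: 6.63 μJ

Derivation:
Initial: C1(6μF, Q=9μC, V=1.50V), C2(5μF, Q=11μC, V=2.20V), C3(6μF, Q=0μC, V=0.00V), C4(5μF, Q=11μC, V=2.20V), C5(6μF, Q=10μC, V=1.67V)
Op 1: CLOSE 1-3: Q_total=9.00, C_total=12.00, V=0.75; Q1=4.50, Q3=4.50; dissipated=3.375
Op 2: CLOSE 1-4: Q_total=15.50, C_total=11.00, V=1.41; Q1=8.45, Q4=7.05; dissipated=2.867
Op 3: CLOSE 4-1: Q_total=15.50, C_total=11.00, V=1.41; Q4=7.05, Q1=8.45; dissipated=0.000
Op 4: CLOSE 2-5: Q_total=21.00, C_total=11.00, V=1.91; Q2=9.55, Q5=11.45; dissipated=0.388
Op 5: CLOSE 1-4: Q_total=15.50, C_total=11.00, V=1.41; Q1=8.45, Q4=7.05; dissipated=0.000
Total dissipated: 6.630 μJ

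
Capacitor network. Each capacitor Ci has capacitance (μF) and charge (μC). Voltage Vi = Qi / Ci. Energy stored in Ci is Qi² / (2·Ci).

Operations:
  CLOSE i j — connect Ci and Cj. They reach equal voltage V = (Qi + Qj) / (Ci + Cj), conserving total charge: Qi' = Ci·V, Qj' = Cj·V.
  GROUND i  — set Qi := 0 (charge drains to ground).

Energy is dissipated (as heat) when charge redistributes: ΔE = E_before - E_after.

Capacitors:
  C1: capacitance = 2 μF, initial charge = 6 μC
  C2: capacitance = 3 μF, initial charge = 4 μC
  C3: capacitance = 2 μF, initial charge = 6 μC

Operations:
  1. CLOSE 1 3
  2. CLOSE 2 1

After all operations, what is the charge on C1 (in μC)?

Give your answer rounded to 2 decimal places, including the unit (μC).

Answer: 4.00 μC

Derivation:
Initial: C1(2μF, Q=6μC, V=3.00V), C2(3μF, Q=4μC, V=1.33V), C3(2μF, Q=6μC, V=3.00V)
Op 1: CLOSE 1-3: Q_total=12.00, C_total=4.00, V=3.00; Q1=6.00, Q3=6.00; dissipated=0.000
Op 2: CLOSE 2-1: Q_total=10.00, C_total=5.00, V=2.00; Q2=6.00, Q1=4.00; dissipated=1.667
Final charges: Q1=4.00, Q2=6.00, Q3=6.00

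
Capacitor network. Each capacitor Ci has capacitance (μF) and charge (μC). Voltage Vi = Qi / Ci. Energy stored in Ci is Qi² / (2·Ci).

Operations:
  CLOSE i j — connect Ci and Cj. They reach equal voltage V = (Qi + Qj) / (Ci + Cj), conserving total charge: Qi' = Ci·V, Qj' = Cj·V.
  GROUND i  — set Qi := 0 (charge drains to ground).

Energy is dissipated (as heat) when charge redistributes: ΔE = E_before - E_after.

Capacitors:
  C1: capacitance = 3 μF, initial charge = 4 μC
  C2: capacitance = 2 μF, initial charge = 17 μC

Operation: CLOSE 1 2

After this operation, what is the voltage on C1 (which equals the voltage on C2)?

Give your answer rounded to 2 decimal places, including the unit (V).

Initial: C1(3μF, Q=4μC, V=1.33V), C2(2μF, Q=17μC, V=8.50V)
Op 1: CLOSE 1-2: Q_total=21.00, C_total=5.00, V=4.20; Q1=12.60, Q2=8.40; dissipated=30.817

Answer: 4.20 V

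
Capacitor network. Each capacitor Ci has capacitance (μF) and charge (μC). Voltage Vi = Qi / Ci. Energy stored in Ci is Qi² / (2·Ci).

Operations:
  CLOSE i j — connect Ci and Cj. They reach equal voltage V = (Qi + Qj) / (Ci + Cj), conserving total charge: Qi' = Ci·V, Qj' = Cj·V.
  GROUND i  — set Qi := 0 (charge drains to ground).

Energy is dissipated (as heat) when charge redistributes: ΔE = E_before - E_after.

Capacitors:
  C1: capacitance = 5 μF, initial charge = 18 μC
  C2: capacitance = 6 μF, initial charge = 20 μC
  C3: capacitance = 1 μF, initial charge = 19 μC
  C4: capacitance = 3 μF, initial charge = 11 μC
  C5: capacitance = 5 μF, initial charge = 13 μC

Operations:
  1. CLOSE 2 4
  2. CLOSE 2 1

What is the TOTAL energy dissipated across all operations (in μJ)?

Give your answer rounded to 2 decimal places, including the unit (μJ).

Answer: 0.14 μJ

Derivation:
Initial: C1(5μF, Q=18μC, V=3.60V), C2(6μF, Q=20μC, V=3.33V), C3(1μF, Q=19μC, V=19.00V), C4(3μF, Q=11μC, V=3.67V), C5(5μF, Q=13μC, V=2.60V)
Op 1: CLOSE 2-4: Q_total=31.00, C_total=9.00, V=3.44; Q2=20.67, Q4=10.33; dissipated=0.111
Op 2: CLOSE 2-1: Q_total=38.67, C_total=11.00, V=3.52; Q2=21.09, Q1=17.58; dissipated=0.033
Total dissipated: 0.144 μJ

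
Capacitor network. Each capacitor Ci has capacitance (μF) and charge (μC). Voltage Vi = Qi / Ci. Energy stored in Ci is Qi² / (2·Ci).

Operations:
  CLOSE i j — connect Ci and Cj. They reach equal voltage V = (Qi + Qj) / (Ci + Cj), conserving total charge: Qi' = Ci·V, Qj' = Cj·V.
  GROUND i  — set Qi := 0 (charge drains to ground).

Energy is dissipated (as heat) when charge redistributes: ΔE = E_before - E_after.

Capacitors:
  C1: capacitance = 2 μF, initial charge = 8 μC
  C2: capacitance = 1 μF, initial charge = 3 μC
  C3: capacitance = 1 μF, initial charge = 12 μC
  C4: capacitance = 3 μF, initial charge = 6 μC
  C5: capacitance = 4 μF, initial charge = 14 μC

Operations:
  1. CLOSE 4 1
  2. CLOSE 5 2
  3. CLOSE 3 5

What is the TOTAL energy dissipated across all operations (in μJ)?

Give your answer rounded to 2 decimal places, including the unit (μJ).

Answer: 32.08 μJ

Derivation:
Initial: C1(2μF, Q=8μC, V=4.00V), C2(1μF, Q=3μC, V=3.00V), C3(1μF, Q=12μC, V=12.00V), C4(3μF, Q=6μC, V=2.00V), C5(4μF, Q=14μC, V=3.50V)
Op 1: CLOSE 4-1: Q_total=14.00, C_total=5.00, V=2.80; Q4=8.40, Q1=5.60; dissipated=2.400
Op 2: CLOSE 5-2: Q_total=17.00, C_total=5.00, V=3.40; Q5=13.60, Q2=3.40; dissipated=0.100
Op 3: CLOSE 3-5: Q_total=25.60, C_total=5.00, V=5.12; Q3=5.12, Q5=20.48; dissipated=29.584
Total dissipated: 32.084 μJ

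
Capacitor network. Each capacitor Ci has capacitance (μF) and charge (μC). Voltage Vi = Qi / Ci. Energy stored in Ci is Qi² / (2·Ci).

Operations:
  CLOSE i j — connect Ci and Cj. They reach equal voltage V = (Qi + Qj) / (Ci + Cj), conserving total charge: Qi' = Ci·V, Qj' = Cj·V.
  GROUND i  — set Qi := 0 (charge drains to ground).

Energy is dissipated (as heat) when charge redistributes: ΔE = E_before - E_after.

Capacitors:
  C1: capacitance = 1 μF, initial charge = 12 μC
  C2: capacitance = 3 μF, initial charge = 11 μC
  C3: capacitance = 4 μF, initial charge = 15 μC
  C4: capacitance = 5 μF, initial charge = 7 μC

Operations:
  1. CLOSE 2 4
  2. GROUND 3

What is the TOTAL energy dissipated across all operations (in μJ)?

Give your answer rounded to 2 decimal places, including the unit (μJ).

Answer: 32.94 μJ

Derivation:
Initial: C1(1μF, Q=12μC, V=12.00V), C2(3μF, Q=11μC, V=3.67V), C3(4μF, Q=15μC, V=3.75V), C4(5μF, Q=7μC, V=1.40V)
Op 1: CLOSE 2-4: Q_total=18.00, C_total=8.00, V=2.25; Q2=6.75, Q4=11.25; dissipated=4.817
Op 2: GROUND 3: Q3=0; energy lost=28.125
Total dissipated: 32.942 μJ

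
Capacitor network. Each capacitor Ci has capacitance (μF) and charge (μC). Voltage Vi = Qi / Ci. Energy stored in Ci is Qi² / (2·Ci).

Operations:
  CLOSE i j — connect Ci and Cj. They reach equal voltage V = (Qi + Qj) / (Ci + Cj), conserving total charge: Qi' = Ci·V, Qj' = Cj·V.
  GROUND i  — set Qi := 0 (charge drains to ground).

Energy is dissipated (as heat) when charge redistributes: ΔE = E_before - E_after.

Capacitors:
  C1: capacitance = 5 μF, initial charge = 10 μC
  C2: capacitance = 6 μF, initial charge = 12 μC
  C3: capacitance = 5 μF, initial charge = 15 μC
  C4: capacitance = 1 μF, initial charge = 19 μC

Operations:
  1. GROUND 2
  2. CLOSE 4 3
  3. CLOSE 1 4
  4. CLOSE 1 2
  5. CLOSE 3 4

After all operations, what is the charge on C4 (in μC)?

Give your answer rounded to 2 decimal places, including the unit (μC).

Answer: 5.16 μC

Derivation:
Initial: C1(5μF, Q=10μC, V=2.00V), C2(6μF, Q=12μC, V=2.00V), C3(5μF, Q=15μC, V=3.00V), C4(1μF, Q=19μC, V=19.00V)
Op 1: GROUND 2: Q2=0; energy lost=12.000
Op 2: CLOSE 4-3: Q_total=34.00, C_total=6.00, V=5.67; Q4=5.67, Q3=28.33; dissipated=106.667
Op 3: CLOSE 1-4: Q_total=15.67, C_total=6.00, V=2.61; Q1=13.06, Q4=2.61; dissipated=5.602
Op 4: CLOSE 1-2: Q_total=13.06, C_total=11.00, V=1.19; Q1=5.93, Q2=7.12; dissipated=9.297
Op 5: CLOSE 3-4: Q_total=30.94, C_total=6.00, V=5.16; Q3=25.79, Q4=5.16; dissipated=3.890
Final charges: Q1=5.93, Q2=7.12, Q3=25.79, Q4=5.16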